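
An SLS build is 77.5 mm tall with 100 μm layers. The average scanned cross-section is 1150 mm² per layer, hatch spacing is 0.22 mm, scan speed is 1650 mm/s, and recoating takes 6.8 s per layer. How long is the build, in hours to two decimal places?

2.15 hours

Layers = ⌈77.5/0.1⌉ = 775.
Scan path per layer = 1150 / 0.22 = 5227.3 mm.
Per-layer scan time: 5227.3 / 1650 → 3.1681 s.
Per-layer time = 3.1681 + 6.8 = 9.9681 s.
Build time = 775 × 9.9681 = 7725.2775 s = 2.15 hours.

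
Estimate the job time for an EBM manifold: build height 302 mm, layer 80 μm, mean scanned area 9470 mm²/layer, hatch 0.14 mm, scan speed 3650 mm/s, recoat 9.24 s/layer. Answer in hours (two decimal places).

Number of layers: 302 / 0.08 → 3775 (rounded up).
Scan path per layer = 9470 / 0.14 = 67642.9 mm.
Per-layer scan time: 67642.9 / 3650 → 18.5323 s.
Per-layer time = 18.5323 + 9.24, so 27.7723 s.
Build time = 3775 × 27.7723 = 104840.4325 s = 29.12 hours.

29.12 hours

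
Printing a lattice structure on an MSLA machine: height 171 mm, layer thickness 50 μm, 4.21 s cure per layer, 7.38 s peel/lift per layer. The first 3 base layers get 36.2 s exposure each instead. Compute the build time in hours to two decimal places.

Layers = ⌈171/0.05⌉ = 3420.
Bottom layers = 3 × (36.2 + 7.38) = 130.74 s.
Remaining layers = 3417 × (4.21 + 7.38) = 39603.03 s.
Sum: 130.74 + 39603.03 = 39733.77 s → 11.04 hours.

11.04 hours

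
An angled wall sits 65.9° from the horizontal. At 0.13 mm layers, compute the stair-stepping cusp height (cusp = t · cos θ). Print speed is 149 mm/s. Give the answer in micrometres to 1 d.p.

cos(65.9°) = 0.4083, so cusp = 0.13 × 0.4083 = 0.053079 mm → 53.1 μm.

53.1 μm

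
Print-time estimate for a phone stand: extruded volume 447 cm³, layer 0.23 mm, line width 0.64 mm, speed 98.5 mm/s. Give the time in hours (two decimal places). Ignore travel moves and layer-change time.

8.56 hours

Extrusion cross-section = 0.23 × 0.64 = 0.1472 mm².
Path length: 447000 mm³ / 0.1472 mm² → 3036684.8 mm.
Time extruding = 3036684.8 / 98.5 = 30829.3 s.
That's 30829.3 s → 8.56 hours.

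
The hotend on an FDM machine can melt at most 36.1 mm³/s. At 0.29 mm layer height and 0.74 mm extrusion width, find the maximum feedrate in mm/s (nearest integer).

Extrusion cross-section: 0.29 × 0.74 → 0.2146 mm².
Max speed = 36.1 / 0.2146 = 168.22 ≈ 168 mm/s.

168 mm/s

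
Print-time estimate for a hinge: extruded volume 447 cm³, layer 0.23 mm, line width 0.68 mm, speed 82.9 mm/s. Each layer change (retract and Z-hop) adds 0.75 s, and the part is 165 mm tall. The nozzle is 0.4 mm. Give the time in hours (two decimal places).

Bead cross-section: 0.23 × 0.68 → 0.1564 mm².
Total extruded path = 447000/0.1564 = 2858056.3 mm.
Print-move time = 2858056.3 / 82.9, so 34476 s.
Number of layers: 165 / 0.23 → 718 (rounded up).
Layer-change overhead: 718 × 0.75 → 538.5 s.
Altogether 34476 + 538.5 = 35014.5 s, i.e. 9.73 hours.

9.73 hours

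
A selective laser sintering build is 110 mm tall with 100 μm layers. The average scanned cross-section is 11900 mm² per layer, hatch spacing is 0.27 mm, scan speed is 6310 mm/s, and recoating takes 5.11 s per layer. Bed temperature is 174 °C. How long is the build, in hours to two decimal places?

Layers = ⌈110/0.1⌉ = 1100.
Hatch length per layer = 11900 / 0.27 = 44074.1 mm.
Per-layer scan time = 44074.1 / 6310, so 6.9848 s.
Layer cycle: 6.9848 + 5.11 → 12.0948 s.
1100 layers × 12.0948 s/layer = 13304.28 s, i.e. 3.70 hours.

3.70 hours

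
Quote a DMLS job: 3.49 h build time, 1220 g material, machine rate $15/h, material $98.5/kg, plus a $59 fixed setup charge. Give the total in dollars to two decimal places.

$231.52

Machine-time cost = 15 × 3.49 = $52.35.
Material cost = 98.5 × 1220/1000 = $120.17.
Adding setup: 52.35 + 120.17 + 59 → $231.52.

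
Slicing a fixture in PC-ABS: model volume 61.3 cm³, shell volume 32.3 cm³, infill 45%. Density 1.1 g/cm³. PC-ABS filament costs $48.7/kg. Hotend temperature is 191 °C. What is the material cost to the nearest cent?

Interior volume = 61.3 − 32.3 = 29 cm³.
Infill deposited: 0.45 × 29 → 13.05 cm³.
Total extruded: 32.3 + 13.05 → 45.35 cm³.
Mass = 45.35 × 1.1, so 49.885 g.
Cost = 49.885 g / 1000 × $48.7/kg = $2.43.

$2.43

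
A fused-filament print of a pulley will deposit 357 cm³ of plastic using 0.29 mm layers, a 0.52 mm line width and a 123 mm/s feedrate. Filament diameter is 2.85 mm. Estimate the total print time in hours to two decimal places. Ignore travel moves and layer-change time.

5.35 hours

Line area: 0.29 × 0.52 → 0.1508 mm².
Path length: 357000 mm³ / 0.1508 mm² → 2367374 mm.
Extrusion time = 2367374 / 123 = 19246.9 s.
In the requested units: 19246.9 s = 5.35 hours.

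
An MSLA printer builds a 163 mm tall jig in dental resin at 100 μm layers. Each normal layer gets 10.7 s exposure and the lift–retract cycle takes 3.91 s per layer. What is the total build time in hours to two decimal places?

6.62 hours

Number of layers: 163 / 0.1 → 1630 (rounded up).
Per-layer time = 10.7 + 3.91, so 14.61 s.
Build time: 1630 × 14.61 s = 23814.3 s, i.e. 6.62 hours.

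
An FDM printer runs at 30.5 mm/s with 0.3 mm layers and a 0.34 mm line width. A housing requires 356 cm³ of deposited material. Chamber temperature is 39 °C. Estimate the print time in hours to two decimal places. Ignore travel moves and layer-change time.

31.79 hours

Line area: 0.3 × 0.34 → 0.102 mm².
Path length: 356000 mm³ / 0.102 mm² → 3490196.1 mm.
Extrusion time = 3490196.1 / 30.5, so 114432.7 s.
That's 114432.7 s → 31.79 hours.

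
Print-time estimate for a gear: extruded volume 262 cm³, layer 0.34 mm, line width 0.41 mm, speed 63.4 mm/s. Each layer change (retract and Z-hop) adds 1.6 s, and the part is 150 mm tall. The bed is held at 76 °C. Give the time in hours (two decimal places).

8.43 hours

Line area: 0.34 × 0.41 → 0.1394 mm².
Path length: 262000 mm³ / 0.1394 mm² → 1879483.5 mm.
Extrusion time: 1879483.5 / 63.4 → 29644.9 s.
Layers = ⌈150/0.34⌉ = 442.
Non-print overhead: 442 × 1.6 → 707.2 s.
Altogether 29644.9 + 707.2 = 30352.1 s, i.e. 8.43 hours.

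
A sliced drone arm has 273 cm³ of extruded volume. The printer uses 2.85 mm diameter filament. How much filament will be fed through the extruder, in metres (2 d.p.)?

42.79 m

A = π r² = π × 1.425² = 6.3794 mm².
Length = 273 cm³ / 6.3794 mm² = 273000 / 6.3794 = 42793.99 mm = 42.79 m.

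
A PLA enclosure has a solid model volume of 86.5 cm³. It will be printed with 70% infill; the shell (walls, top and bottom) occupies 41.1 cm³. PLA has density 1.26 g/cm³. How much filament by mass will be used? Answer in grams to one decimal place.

91.8 g

Interior volume = 86.5 − 41.1, so 45.4 cm³.
Infill deposited = 0.70 × 45.4, so 31.78 cm³.
Total printed volume: 41.1 + 31.78 → 72.88 cm³.
Mass: 72.88 × 1.26 → 91.8288 g.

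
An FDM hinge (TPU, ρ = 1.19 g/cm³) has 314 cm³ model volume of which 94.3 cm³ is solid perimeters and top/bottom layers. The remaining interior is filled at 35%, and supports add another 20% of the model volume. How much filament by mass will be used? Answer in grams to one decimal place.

Interior volume = 314 − 94.3, so 219.7 cm³.
Deposited infill = 0.35 × 219.7, so 76.895 cm³.
Support: 0.20 × 314 → 62.8 cm³.
Deposited volume: 94.3 + 76.895 + 62.8 → 233.995 cm³.
Mass: 233.995 × 1.19 → 278.45405 g.

278.5 g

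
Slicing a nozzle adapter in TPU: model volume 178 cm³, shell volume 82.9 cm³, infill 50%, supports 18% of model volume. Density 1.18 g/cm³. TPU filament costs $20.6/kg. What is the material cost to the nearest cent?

Interior volume = 178 − 82.9 = 95.1 cm³.
Deposited infill = 0.50 × 95.1, so 47.55 cm³.
Support: 0.18 × 178 → 32.04 cm³.
Total printed volume: 82.9 + 47.55 + 32.04 → 162.49 cm³.
Mass = 162.49 × 1.18, so 191.7382 g.
At $20.6/kg: 191.7382/1000 × 20.6 = $3.95.

$3.95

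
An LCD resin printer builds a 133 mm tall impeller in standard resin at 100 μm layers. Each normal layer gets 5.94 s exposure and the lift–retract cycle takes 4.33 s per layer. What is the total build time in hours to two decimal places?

Layer count = ceil(133 / 0.1) = 1330.
Each layer takes = 5.94 + 4.33 = 10.27 s.
Total = 1330 × 10.27 = 13659.1 s = 3.79 hours.

3.79 hours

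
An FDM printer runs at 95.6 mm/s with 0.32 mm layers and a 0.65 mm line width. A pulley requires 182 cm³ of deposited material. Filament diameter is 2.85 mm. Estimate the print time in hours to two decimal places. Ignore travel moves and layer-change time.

2.54 hours

Bead cross-section = 0.32 × 0.65, so 0.208 mm².
Total extruded path = 182000/0.208 = 875000 mm.
Print-move time = 875000 / 95.6 = 9152.7 s.
Converting: 9152.7 s = 2.54 hours.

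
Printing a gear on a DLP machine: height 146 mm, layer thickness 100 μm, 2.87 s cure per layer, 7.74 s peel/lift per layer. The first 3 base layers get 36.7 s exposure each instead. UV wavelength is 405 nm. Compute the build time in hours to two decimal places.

Layer count = ceil(146 / 0.1) = 1460.
Bottom layers: 3 × (36.7 + 7.74) → 133.32 s.
Remaining layers: 1457 × (2.87 + 7.74) → 15458.77 s.
Total = 133.32 + 15458.77 = 15592.09 s = 4.33 hours.

4.33 hours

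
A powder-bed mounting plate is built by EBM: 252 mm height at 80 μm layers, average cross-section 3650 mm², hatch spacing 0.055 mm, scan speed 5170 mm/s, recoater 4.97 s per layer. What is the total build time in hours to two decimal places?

Layer count = ceil(252 / 0.08) = 3150.
Hatch length per layer = 3650 / 0.055 = 66363.6 mm.
Scan time per layer: 66363.6 / 5170 → 12.8363 s.
Per-layer time = 12.8363 + 4.97, so 17.8063 s.
Total: 3150 × 17.8063 s = 56089.845 s → 15.58 hours.

15.58 hours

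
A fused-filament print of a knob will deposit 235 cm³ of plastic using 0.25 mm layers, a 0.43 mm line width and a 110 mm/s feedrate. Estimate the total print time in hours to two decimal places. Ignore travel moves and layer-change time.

5.52 hours

Bead cross-section = 0.25 × 0.43 = 0.1075 mm².
Path length: 235000 mm³ / 0.1075 mm² → 2186046.5 mm.
Time extruding = 2186046.5 / 110 = 19873.2 s.
That's 19873.2 s → 5.52 hours.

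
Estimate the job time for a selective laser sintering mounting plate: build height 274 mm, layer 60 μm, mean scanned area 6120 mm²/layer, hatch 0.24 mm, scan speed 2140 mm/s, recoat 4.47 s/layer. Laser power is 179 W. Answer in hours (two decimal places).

Number of layers: 274 / 0.06 → 4567 (rounded up).
Per-layer scan distance: 6120 / 0.24 → 25500 mm.
Laser time per layer = 25500 / 2140 = 11.9159 s.
Time per layer = 11.9159 + 4.47 = 16.3859 s.
Total: 4567 × 16.3859 s = 74834.4053 s → 20.79 hours.

20.79 hours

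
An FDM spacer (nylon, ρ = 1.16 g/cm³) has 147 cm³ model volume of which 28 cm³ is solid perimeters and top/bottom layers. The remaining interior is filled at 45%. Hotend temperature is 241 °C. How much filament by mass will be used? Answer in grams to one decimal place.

Infill region = 147 − 28 = 119 cm³.
Infill volume: 0.45 × 119 → 53.55 cm³.
Total printed volume = 28 + 53.55 = 81.55 cm³.
Mass = 81.55 × 1.16 = 94.598 g.

94.6 g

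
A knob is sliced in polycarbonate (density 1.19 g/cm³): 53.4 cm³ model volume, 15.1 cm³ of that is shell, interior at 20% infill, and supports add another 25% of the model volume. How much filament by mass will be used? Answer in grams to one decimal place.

Volume inside the shell: 53.4 − 15.1 → 38.3 cm³.
Infill deposited: 0.20 × 38.3 → 7.66 cm³.
Support = 0.25 × 53.4, so 13.35 cm³.
Total printed volume = 15.1 + 7.66 + 13.35, so 36.11 cm³.
Mass = 36.11 × 1.19 = 42.9709 g.

43.0 g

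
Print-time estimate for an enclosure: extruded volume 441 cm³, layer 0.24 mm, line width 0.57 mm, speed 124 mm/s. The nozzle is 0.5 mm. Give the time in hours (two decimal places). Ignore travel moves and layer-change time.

Extrusion cross-section = 0.24 × 0.57, so 0.1368 mm².
Toolpath length = 441 cm³ / 0.1368 mm² = 441000 / 0.1368 = 3223684.2 mm.
Time extruding: 3223684.2 / 124 → 25997.5 s.
In the requested units: 25997.5 s = 7.22 hours.

7.22 hours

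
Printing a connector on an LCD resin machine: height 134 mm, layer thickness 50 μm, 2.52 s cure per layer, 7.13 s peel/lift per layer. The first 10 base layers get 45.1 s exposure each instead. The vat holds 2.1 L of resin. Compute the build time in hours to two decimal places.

Layer count = ceil(134 / 0.05) = 2680.
Base layers = 10 × (45.1 + 7.13) = 522.3 s.
Regular layers = 2670 × (2.52 + 7.13) = 25765.5 s.
Sum: 522.3 + 25765.5 = 26287.8 s → 7.30 hours.

7.30 hours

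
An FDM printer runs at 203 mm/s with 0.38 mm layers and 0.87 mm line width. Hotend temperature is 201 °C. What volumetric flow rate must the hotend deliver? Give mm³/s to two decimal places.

67.11

A = 0.38 × 0.87, so 0.3306 mm².
Q = v·A = 203 × 0.3306 = 67.11 mm³/s.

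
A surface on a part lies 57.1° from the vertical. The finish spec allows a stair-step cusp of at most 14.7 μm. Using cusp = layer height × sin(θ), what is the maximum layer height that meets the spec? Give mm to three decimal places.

t = h_c / sin θ = 0.0147 / 0.8396 = 0.018 mm.

0.018 mm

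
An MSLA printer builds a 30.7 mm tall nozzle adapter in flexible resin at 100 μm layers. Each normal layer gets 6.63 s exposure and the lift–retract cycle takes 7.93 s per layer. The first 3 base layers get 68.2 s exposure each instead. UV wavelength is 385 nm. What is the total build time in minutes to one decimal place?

77.6 minutes

Number of layers: 30.7 / 0.1 → 307 (rounded up).
Base layers = 3 × (68.2 + 7.93) = 228.39 s.
Remaining layers: 304 × (6.63 + 7.93) → 4426.24 s.
Sum: 228.39 + 4426.24 = 4654.63 s → 77.6 minutes.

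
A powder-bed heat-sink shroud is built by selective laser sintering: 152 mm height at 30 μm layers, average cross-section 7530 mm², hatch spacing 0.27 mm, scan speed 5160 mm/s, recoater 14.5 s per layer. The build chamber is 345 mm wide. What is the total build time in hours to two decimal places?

28.02 hours

Number of layers: 152 / 0.03 → 5067 (rounded up).
Per-layer scan distance = 7530 / 0.27, so 27888.9 mm.
Laser time per layer = 27888.9 / 5160 = 5.4048 s.
Per-layer time = 5.4048 + 14.5 = 19.9048 s.
Total: 5067 × 19.9048 s = 100857.6216 s → 28.02 hours.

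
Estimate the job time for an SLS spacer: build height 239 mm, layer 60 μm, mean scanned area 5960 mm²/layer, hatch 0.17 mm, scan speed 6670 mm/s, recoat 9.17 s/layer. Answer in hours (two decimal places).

Number of layers: 239 / 0.06 → 3984 (rounded up).
Scan path per layer: 5960 / 0.17 → 35058.8 mm.
Laser time per layer = 35058.8 / 6670, so 5.2562 s.
Layer cycle = 5.2562 + 9.17 = 14.4262 s.
3984 layers × 14.4262 s/layer = 57473.9808 s, i.e. 15.96 hours.

15.96 hours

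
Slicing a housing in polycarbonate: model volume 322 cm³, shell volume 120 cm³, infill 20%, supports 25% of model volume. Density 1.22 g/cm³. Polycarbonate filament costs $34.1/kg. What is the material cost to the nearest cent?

Infill region = 322 − 120, so 202 cm³.
Infill volume = 0.20 × 202 = 40.4 cm³.
Support: 0.25 × 322 → 80.5 cm³.
Total printed volume = 120 + 40.4 + 80.5, so 240.9 cm³.
Mass: 240.9 × 1.22 → 293.898 g.
Cost = 293.898 g / 1000 × $34.1/kg = $10.02.

$10.02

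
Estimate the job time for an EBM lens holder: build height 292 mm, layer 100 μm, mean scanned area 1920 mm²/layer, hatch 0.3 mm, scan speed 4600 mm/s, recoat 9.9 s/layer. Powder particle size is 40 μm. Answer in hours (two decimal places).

9.16 hours

Layer count = ceil(292 / 0.1) = 2920.
Per-layer scan distance = 1920 / 0.3 = 6400 mm.
Beam time per layer: 6400 / 4600 → 1.3913 s.
Per-layer time = 1.3913 + 9.9, so 11.2913 s.
Build time = 2920 × 11.2913 = 32970.596 s = 9.16 hours.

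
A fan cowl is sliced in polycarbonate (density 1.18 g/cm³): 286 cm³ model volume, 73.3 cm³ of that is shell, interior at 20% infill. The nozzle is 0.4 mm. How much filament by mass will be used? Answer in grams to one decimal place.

136.7 g

Volume inside the shell: 286 − 73.3 → 212.7 cm³.
Deposited infill = 0.20 × 212.7 = 42.54 cm³.
Total extruded: 73.3 + 42.54 → 115.84 cm³.
Mass: 115.84 × 1.18 → 136.6912 g.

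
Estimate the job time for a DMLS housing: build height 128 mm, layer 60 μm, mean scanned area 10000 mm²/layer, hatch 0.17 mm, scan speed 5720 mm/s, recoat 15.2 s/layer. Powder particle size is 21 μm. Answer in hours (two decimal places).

Layer count = ceil(128 / 0.06) = 2134.
Scan path per layer = 10000 / 0.17, so 58823.5 mm.
Scan time per layer: 58823.5 / 5720 → 10.2838 s.
Per-layer time = 10.2838 + 15.2, so 25.4838 s.
Build time = 2134 × 25.4838 = 54382.4292 s = 15.11 hours.

15.11 hours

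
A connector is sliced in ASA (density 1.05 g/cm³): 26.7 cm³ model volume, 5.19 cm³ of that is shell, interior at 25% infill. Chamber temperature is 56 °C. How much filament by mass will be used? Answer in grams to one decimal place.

Volume inside the shell = 26.7 − 5.19 = 21.51 cm³.
Infill deposited = 0.25 × 21.51 = 5.3775 cm³.
Total printed volume = 5.19 + 5.3775 = 10.5675 cm³.
Mass: 10.5675 × 1.05 → 11.095875 g.

11.1 g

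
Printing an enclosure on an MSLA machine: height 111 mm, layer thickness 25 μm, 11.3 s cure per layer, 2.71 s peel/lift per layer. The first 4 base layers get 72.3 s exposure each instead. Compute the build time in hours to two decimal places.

17.35 hours

Layers = ⌈111/0.025⌉ = 4440.
Burn-in layers = 4 × (72.3 + 2.71), so 300.04 s.
Normal layers = 4436 × (11.3 + 2.71), so 62148.36 s.
Sum: 300.04 + 62148.36 = 62448.4 s → 17.35 hours.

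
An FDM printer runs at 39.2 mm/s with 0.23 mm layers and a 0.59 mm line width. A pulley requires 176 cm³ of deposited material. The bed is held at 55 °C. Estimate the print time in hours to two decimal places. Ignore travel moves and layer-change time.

Line area = 0.23 × 0.59, so 0.1357 mm².
Total extruded path = 176000/0.1357 = 1296978.6 mm.
Extrusion time: 1296978.6 / 39.2 → 33086.2 s.
In the requested units: 33086.2 s = 9.19 hours.

9.19 hours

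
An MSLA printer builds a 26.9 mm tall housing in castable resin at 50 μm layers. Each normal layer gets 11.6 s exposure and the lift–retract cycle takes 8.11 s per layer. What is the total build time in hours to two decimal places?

Layers = ⌈26.9/0.05⌉ = 538.
Per-layer time: 11.6 + 8.11 → 19.71 s.
Build time: 538 × 19.71 s = 10603.98 s, i.e. 2.95 hours.

2.95 hours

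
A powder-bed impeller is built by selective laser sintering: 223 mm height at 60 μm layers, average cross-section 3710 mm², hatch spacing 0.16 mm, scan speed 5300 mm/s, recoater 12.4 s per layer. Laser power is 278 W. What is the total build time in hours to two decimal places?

17.32 hours

Layers = ⌈223/0.06⌉ = 3717.
Per-layer scan distance = 3710 / 0.16, so 23187.5 mm.
Per-layer scan time = 23187.5 / 5300, so 4.375 s.
Layer cycle: 4.375 + 12.4 → 16.775 s.
Build time = 3717 × 16.775 = 62352.675 s = 17.32 hours.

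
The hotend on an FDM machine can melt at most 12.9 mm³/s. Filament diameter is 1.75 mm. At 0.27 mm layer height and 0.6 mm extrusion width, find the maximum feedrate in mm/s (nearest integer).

80 mm/s

Bead cross-section = 0.27 × 0.6 = 0.162 mm².
v_max = Q/A = 12.9/0.162 = 79.63 mm/s → 80 mm/s.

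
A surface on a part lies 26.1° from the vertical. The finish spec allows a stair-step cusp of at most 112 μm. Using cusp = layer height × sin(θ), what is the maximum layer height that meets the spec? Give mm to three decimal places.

0.255 mm

sin(26.1°) = 0.4399; t_max = 0.112/0.4399 = 0.255 mm.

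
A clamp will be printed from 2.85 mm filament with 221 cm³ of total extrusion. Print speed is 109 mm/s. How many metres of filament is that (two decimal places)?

Cross-section of 2.85 mm filament: π·(2.85/2)² = 6.3794 mm².
L = 221000 mm³ / 6.3794 mm² = 34642.76 mm, i.e. 34.64 m.

34.64 m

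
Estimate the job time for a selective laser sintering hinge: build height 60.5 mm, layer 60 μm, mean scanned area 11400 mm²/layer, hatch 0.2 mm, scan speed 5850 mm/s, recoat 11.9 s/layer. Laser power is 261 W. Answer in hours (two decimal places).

Layers = ⌈60.5/0.06⌉ = 1009.
Scan path per layer = 11400 / 0.2 = 57000 mm.
Laser time per layer = 57000 / 5850 = 9.7436 s.
Per-layer time: 9.7436 + 11.9 → 21.6436 s.
Total: 1009 × 21.6436 s = 21838.3924 s → 6.07 hours.

6.07 hours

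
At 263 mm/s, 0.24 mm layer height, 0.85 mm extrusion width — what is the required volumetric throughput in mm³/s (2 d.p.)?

53.65

Extrusion cross-section = 0.24 × 0.85, so 0.204 mm².
Q = v·A = 263 × 0.204 = 53.65 mm³/s.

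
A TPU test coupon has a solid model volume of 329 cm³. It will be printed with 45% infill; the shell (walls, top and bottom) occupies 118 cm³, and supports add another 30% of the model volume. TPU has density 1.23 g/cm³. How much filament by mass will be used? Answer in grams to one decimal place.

383.3 g

Infill region = 329 − 118, so 211 cm³.
Infill volume: 0.45 × 211 → 94.95 cm³.
Support = 0.30 × 329 = 98.7 cm³.
Total extruded = 118 + 94.95 + 98.7 = 311.65 cm³.
Mass = 311.65 × 1.23 = 383.3295 g.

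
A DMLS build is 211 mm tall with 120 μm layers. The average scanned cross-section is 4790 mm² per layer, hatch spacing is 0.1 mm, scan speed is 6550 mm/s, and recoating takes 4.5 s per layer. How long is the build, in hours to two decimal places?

5.77 hours

Number of layers: 211 / 0.12 → 1759 (rounded up).
Per-layer scan distance: 4790 / 0.1 → 47900 mm.
Scan time per layer: 47900 / 6550 → 7.313 s.
Time per layer = 7.313 + 4.5, so 11.813 s.
Total: 1759 × 11.813 s = 20779.067 s → 5.77 hours.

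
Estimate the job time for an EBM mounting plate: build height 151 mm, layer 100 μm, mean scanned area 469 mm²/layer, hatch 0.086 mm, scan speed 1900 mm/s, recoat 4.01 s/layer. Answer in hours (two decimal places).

Layers = ⌈151/0.1⌉ = 1510.
Per-layer scan distance = 469 / 0.086 = 5453.5 mm.
Scan time per layer = 5453.5 / 1900, so 2.8703 s.
Time per layer = 2.8703 + 4.01, so 6.8803 s.
1510 layers × 6.8803 s/layer = 10389.253 s, i.e. 2.89 hours.

2.89 hours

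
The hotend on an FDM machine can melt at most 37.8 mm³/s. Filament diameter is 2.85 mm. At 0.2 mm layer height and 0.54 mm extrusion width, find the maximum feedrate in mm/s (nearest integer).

350 mm/s

Bead cross-section: 0.2 × 0.54 → 0.108 mm².
Max speed = 37.8 / 0.108 = 350.00 ≈ 350 mm/s.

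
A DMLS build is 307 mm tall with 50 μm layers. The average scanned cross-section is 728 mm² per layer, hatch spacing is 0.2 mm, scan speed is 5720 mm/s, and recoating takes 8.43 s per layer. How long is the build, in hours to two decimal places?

Layer count = ceil(307 / 0.05) = 6140.
Scan path per layer = 728 / 0.2 = 3640 mm.
Scan time per layer = 3640 / 5720 = 0.6364 s.
Layer cycle: 0.6364 + 8.43 → 9.0664 s.
6140 layers × 9.0664 s/layer = 55667.696 s, i.e. 15.46 hours.

15.46 hours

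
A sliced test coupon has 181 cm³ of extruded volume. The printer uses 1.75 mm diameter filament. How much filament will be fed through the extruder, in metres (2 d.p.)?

Cross-section of 1.75 mm filament: π·(1.75/2)² = 2.4053 mm².
Length = 181 cm³ / 2.4053 mm² = 181000 / 2.4053 = 75250.49 mm = 75.25 m.

75.25 m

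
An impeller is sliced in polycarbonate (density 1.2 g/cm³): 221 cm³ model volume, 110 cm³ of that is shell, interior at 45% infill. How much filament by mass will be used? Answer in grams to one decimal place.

Infill region = 221 − 110, so 111 cm³.
Deposited infill = 0.45 × 111, so 49.95 cm³.
Total extruded: 110 + 49.95 → 159.95 cm³.
Mass: 159.95 × 1.2 → 191.94 g.

191.9 g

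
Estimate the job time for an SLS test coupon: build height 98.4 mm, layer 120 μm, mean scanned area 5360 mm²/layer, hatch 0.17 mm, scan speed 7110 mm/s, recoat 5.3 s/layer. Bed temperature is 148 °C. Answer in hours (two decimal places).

Layer count = ceil(98.4 / 0.12) = 820.
Hatch length per layer = 5360 / 0.17, so 31529.4 mm.
Scan time per layer = 31529.4 / 7110, so 4.4345 s.
Layer cycle: 4.4345 + 5.3 → 9.7345 s.
820 layers × 9.7345 s/layer = 7982.29 s, i.e. 2.22 hours.

2.22 hours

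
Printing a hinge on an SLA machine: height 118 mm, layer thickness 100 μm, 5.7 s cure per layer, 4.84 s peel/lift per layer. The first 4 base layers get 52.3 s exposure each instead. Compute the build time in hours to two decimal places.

Layers = ⌈118/0.1⌉ = 1180.
Bottom layers = 4 × (52.3 + 4.84) = 228.56 s.
Regular layers: 1176 × (5.7 + 4.84) → 12395.04 s.
Sum: 228.56 + 12395.04 = 12623.6 s → 3.51 hours.

3.51 hours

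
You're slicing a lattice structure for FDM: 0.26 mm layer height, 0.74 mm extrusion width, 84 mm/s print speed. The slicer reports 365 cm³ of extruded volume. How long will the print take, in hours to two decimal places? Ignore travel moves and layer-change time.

6.27 hours

Bead cross-section = 0.26 × 0.74 = 0.1924 mm².
Total extruded path = 365000/0.1924 = 1897089.4 mm.
Time extruding: 1897089.4 / 84 → 22584.4 s.
That's 22584.4 s → 6.27 hours.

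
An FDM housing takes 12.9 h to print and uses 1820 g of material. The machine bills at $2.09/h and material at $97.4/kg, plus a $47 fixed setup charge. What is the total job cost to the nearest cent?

$251.23

Time charge: 2.09 × 12.9 → $26.961.
Feedstock cost: 97.4 × 1820/1000 → $177.268.
Adding setup: 26.961 + 177.268 + 47 → 251.229 ≈ $251.23.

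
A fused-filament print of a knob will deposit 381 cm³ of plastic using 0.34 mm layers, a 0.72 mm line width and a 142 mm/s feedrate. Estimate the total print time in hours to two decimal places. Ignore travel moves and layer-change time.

3.04 hours

Extrusion cross-section = 0.34 × 0.72, so 0.2448 mm².
Toolpath length = 381 cm³ / 0.2448 mm² = 381000 / 0.2448 = 1556372.5 mm.
Print-move time = 1556372.5 / 142 = 10960.4 s.
Converting: 10960.4 s = 3.04 hours.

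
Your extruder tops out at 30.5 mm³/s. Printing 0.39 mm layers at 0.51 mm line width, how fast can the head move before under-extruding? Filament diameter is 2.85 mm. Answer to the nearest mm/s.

153 mm/s

Bead cross-section = 0.39 × 0.51 = 0.1989 mm².
v_max = Q/A = 30.5/0.1989 = 153.34 mm/s → 153 mm/s.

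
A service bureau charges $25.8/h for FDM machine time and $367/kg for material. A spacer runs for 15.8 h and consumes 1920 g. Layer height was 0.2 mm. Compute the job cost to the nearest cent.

$1112.28

Machine cost: 25.8 × 15.8 → $407.64.
Material charge: 367 × 1920/1000 → $704.64.
Total = 407.64 + 704.64 = $1112.28.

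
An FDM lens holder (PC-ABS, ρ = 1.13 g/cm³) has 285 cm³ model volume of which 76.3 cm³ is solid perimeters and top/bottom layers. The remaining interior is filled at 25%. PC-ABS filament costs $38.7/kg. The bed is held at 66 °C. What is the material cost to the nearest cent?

Interior volume = 285 − 76.3 = 208.7 cm³.
Infill volume = 0.25 × 208.7, so 52.175 cm³.
Deposited volume = 76.3 + 52.175, so 128.475 cm³.
Mass = 128.475 × 1.13, so 145.17675 g.
At $38.7/kg: 145.17675/1000 × 38.7 = $5.62.

$5.62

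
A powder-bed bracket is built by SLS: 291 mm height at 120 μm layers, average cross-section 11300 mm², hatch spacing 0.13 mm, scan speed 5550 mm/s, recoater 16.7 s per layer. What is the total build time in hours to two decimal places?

Layers = ⌈291/0.12⌉ = 2425.
Scan path per layer = 11300 / 0.13, so 86923.1 mm.
Per-layer scan time: 86923.1 / 5550 → 15.6618 s.
Layer cycle = 15.6618 + 16.7, so 32.3618 s.
Total: 2425 × 32.3618 s = 78477.365 s → 21.80 hours.

21.80 hours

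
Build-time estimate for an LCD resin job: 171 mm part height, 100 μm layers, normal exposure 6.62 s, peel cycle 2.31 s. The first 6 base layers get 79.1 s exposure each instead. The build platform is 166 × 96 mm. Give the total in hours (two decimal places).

Layer count = ceil(171 / 0.1) = 1710.
Burn-in layers: 6 × (79.1 + 2.31) → 488.46 s.
Remaining layers: 1704 × (6.62 + 2.31) → 15216.72 s.
Total = 488.46 + 15216.72 = 15705.18 s = 4.36 hours.

4.36 hours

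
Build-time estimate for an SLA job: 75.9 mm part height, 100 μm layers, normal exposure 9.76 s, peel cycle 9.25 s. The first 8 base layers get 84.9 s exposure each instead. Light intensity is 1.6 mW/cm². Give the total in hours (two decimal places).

Number of layers: 75.9 / 0.1 → 759 (rounded up).
Bottom layers = 8 × (84.9 + 9.25), so 753.2 s.
Remaining layers: 751 × (9.76 + 9.25) → 14276.51 s.
Total = 753.2 + 14276.51 = 15029.71 s = 4.17 hours.

4.17 hours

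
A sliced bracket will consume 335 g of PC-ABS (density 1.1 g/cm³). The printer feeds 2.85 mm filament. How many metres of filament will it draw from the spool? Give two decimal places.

Extruded volume: 335/1.1 = 304.5455 cm³ (304545.5 mm³).
Cross-section of 2.85 mm filament: π·(2.85/2)² = 6.3794 mm².
Length = 304545.5 / 6.3794 = 47738.89 mm = 47.74 m.

47.74 m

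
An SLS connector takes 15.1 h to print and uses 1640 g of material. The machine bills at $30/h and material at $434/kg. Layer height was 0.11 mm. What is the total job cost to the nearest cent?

$1164.76

Machine cost: 30 × 15.1 → $453.00.
Material cost = 434 × 1640/1000 = $711.76.
Total = 453.00 + 711.76 = $1164.76.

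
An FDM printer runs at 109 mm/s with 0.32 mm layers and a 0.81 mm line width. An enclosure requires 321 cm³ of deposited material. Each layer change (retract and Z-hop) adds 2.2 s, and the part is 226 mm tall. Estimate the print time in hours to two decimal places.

Extrusion cross-section = 0.32 × 0.81, so 0.2592 mm².
Path length: 321000 mm³ / 0.2592 mm² → 1238425.9 mm.
Print-move time: 1238425.9 / 109 → 11361.7 s.
Number of layers: 226 / 0.32 → 707 (rounded up).
Z-hop total = 707 × 2.2 = 1555.4 s.
Altogether 11361.7 + 1555.4 = 12917.1 s, i.e. 3.59 hours.

3.59 hours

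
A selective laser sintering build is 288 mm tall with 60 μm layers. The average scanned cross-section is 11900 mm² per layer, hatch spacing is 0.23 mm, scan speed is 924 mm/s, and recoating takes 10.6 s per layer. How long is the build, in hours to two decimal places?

88.79 hours

Number of layers: 288 / 0.06 → 4800 (rounded up).
Hatch length per layer = 11900 / 0.23 = 51739.1 mm.
Laser time per layer = 51739.1 / 924 = 55.9947 s.
Per-layer time: 55.9947 + 10.6 → 66.5947 s.
Total: 4800 × 66.5947 s = 319654.56 s → 88.79 hours.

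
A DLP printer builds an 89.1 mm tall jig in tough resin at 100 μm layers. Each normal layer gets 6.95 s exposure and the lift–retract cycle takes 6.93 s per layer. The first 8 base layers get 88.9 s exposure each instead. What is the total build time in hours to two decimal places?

3.62 hours

Layer count = ceil(89.1 / 0.1) = 891.
Bottom layers: 8 × (88.9 + 6.93) → 766.64 s.
Remaining layers = 883 × (6.95 + 6.93) = 12256.04 s.
Total = 766.64 + 12256.04 = 13022.68 s = 3.62 hours.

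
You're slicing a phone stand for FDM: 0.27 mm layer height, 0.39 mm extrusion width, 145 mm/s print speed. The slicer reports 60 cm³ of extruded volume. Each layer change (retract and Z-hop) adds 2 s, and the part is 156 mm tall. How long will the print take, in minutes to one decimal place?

84.8 minutes

Line area = 0.27 × 0.39 = 0.1053 mm².
Total extruded path = 60000/0.1053 = 569800.6 mm.
Extrusion time: 569800.6 / 145 → 3929.7 s.
Number of layers: 156 / 0.27 → 578 (rounded up).
Non-print overhead = 578 × 2 = 1156 s.
Total = 3929.7 + 1156 = 5085.7 s = 84.8 minutes.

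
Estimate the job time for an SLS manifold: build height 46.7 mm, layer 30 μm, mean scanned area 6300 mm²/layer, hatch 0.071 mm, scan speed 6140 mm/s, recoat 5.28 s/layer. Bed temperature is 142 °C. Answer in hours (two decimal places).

Layer count = ceil(46.7 / 0.03) = 1557.
Hatch length per layer = 6300 / 0.071, so 88732.4 mm.
Laser time per layer = 88732.4 / 6140 = 14.4515 s.
Per-layer time: 14.4515 + 5.28 → 19.7315 s.
Build time = 1557 × 19.7315 = 30721.9455 s = 8.53 hours.

8.53 hours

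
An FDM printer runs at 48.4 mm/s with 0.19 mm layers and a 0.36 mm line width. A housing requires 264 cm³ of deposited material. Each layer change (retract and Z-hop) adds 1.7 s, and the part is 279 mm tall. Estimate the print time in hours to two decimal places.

Extrusion cross-section: 0.19 × 0.36 → 0.0684 mm².
Total extruded path = 264000/0.0684 = 3859649.1 mm.
Print-move time: 3859649.1 / 48.4 → 79744.8 s.
Number of layers: 279 / 0.19 → 1469 (rounded up).
Non-print overhead = 1469 × 1.7, so 2497.3 s.
Total = 79744.8 + 2497.3 = 82242.1 s = 22.85 hours.

22.85 hours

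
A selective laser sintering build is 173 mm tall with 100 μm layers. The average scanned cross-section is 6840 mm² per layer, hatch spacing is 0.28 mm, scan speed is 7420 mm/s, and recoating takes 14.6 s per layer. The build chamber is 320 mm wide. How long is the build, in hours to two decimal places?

Number of layers: 173 / 0.1 → 1730 (rounded up).
Hatch length per layer = 6840 / 0.28, so 24428.6 mm.
Scan time per layer: 24428.6 / 7420 → 3.2923 s.
Time per layer: 3.2923 + 14.6 → 17.8923 s.
Build time = 1730 × 17.8923 = 30953.679 s = 8.60 hours.

8.60 hours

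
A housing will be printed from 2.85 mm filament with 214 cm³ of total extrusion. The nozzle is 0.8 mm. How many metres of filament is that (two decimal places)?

33.55 m

Cross-section of 2.85 mm filament: π·(2.85/2)² = 6.3794 mm².
Length = 214 cm³ / 6.3794 mm² = 214000 / 6.3794 = 33545.47 mm = 33.55 m.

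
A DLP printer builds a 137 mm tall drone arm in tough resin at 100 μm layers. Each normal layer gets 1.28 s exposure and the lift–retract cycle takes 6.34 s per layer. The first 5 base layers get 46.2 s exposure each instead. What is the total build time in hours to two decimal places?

Layers = ⌈137/0.1⌉ = 1370.
Base layers = 5 × (46.2 + 6.34), so 262.7 s.
Remaining layers: 1365 × (1.28 + 6.34) → 10401.3 s.
Total = 262.7 + 10401.3 = 10664 s = 2.96 hours.

2.96 hours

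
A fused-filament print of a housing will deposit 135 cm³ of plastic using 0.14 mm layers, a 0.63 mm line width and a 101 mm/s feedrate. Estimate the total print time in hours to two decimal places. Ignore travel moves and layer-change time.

4.21 hours

Bead cross-section = 0.14 × 0.63 = 0.0882 mm².
Path length: 135000 mm³ / 0.0882 mm² → 1530612.2 mm.
Time extruding: 1530612.2 / 101 → 15154.6 s.
That's 15154.6 s → 4.21 hours.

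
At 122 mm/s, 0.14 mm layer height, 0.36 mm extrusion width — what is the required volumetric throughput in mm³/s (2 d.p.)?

6.15

Extrusion cross-section = 0.14 × 0.36, so 0.0504 mm².
Q = v·A = 122 × 0.0504 = 6.15 mm³/s.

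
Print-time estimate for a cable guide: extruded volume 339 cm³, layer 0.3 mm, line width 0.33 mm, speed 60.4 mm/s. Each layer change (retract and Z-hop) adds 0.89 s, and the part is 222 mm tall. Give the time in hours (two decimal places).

15.93 hours

Line area = 0.3 × 0.33, so 0.099 mm².
Path length: 339000 mm³ / 0.099 mm² → 3424242.4 mm.
Print-move time = 3424242.4 / 60.4, so 56692.8 s.
Layers = ⌈222/0.3⌉ = 740.
Layer-change overhead: 740 × 0.89 → 658.6 s.
Total = 56692.8 + 658.6 = 57351.4 s = 15.93 hours.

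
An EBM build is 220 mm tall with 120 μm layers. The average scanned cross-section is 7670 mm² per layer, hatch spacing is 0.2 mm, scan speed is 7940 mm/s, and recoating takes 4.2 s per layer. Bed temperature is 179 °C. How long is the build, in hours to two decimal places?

4.60 hours

Number of layers: 220 / 0.12 → 1834 (rounded up).
Per-layer scan distance = 7670 / 0.2 = 38350 mm.
Scan time per layer = 38350 / 7940, so 4.83 s.
Layer cycle = 4.83 + 4.2 = 9.03 s.
1834 layers × 9.03 s/layer = 16561.02 s, i.e. 4.60 hours.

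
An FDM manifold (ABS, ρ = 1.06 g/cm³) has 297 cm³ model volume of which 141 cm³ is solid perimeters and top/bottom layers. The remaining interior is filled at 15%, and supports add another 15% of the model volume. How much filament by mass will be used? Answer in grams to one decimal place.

Interior volume = 297 − 141, so 156 cm³.
Infill volume = 0.15 × 156, so 23.4 cm³.
Support = 0.15 × 297, so 44.55 cm³.
Total extruded = 141 + 23.4 + 44.55 = 208.95 cm³.
Mass = 208.95 × 1.06 = 221.487 g.

221.5 g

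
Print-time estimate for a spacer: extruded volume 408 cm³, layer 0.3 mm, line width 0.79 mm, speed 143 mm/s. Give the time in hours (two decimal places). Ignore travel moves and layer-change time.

3.34 hours

Bead cross-section: 0.3 × 0.79 → 0.237 mm².
Total extruded path = 408000/0.237 = 1721519 mm.
Time extruding = 1721519 / 143 = 12038.6 s.
12038.6 s = 3.34 hours.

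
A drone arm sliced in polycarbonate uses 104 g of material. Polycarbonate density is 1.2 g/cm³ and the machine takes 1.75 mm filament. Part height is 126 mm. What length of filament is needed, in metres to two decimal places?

Volume = 104 g / 1.2 g·cm⁻³ = 86.6667 cm³ = 86666.7 mm³.
A = π r² = π × 0.875² = 2.4053 mm².
L = V/A = 86666.7/2.4053 = 36031.56 mm → 36.03 m.

36.03 m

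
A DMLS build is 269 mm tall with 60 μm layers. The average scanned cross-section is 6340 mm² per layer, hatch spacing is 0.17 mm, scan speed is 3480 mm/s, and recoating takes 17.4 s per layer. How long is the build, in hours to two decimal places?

35.02 hours

Layers = ⌈269/0.06⌉ = 4484.
Scan path per layer: 6340 / 0.17 → 37294.1 mm.
Per-layer scan time = 37294.1 / 3480 = 10.7167 s.
Time per layer = 10.7167 + 17.4 = 28.1167 s.
Build time = 4484 × 28.1167 = 126075.2828 s = 35.02 hours.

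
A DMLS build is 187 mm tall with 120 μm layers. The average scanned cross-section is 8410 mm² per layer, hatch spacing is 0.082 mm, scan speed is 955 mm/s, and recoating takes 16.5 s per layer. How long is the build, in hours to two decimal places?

Layer count = ceil(187 / 0.12) = 1559.
Scan path per layer = 8410 / 0.082, so 102561 mm.
Scan time per layer = 102561 / 955, so 107.3937 s.
Layer cycle: 107.3937 + 16.5 → 123.8937 s.
Total: 1559 × 123.8937 s = 193150.2783 s → 53.65 hours.

53.65 hours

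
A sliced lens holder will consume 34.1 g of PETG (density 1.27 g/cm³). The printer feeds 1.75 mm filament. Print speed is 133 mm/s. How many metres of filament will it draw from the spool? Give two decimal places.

11.16 m

Volume = 34.1 g / 1.27 g·cm⁻³ = 26.8504 cm³ = 26850.4 mm³.
A = π r² = π × 0.875² = 2.4053 mm².
L = V/A = 26850.4/2.4053 = 11163.02 mm → 11.16 m.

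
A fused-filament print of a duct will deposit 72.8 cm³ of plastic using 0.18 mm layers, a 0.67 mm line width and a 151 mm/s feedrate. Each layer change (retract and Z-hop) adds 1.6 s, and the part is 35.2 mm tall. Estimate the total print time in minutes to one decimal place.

71.9 minutes

Bead cross-section: 0.18 × 0.67 → 0.1206 mm².
Toolpath length = 72.8 cm³ / 0.1206 mm² = 72800 / 0.1206 = 603648.4 mm.
Time extruding = 603648.4 / 151 = 3997.7 s.
Layers = ⌈35.2/0.18⌉ = 196.
Z-hop total: 196 × 1.6 → 313.6 s.
Altogether 3997.7 + 313.6 = 4311.3 s, i.e. 71.9 minutes.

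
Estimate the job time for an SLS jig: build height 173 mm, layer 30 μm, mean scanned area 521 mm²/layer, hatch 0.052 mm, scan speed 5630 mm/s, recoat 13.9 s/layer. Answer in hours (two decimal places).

Number of layers: 173 / 0.03 → 5767 (rounded up).
Per-layer scan distance = 521 / 0.052 = 10019.2 mm.
Scan time per layer = 10019.2 / 5630, so 1.7796 s.
Per-layer time = 1.7796 + 13.9 = 15.6796 s.
Total: 5767 × 15.6796 s = 90424.2532 s → 25.12 hours.

25.12 hours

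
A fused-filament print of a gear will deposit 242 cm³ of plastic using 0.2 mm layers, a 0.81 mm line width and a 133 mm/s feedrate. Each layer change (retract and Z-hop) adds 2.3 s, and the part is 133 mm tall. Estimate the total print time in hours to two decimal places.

3.54 hours

Extrusion cross-section: 0.2 × 0.81 → 0.162 mm².
Total extruded path = 242000/0.162 = 1493827.2 mm.
Extrusion time = 1493827.2 / 133 = 11231.8 s.
Layers = ⌈133/0.2⌉ = 665.
Non-print overhead: 665 × 2.3 → 1529.5 s.
Total = 11231.8 + 1529.5 = 12761.3 s = 3.54 hours.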